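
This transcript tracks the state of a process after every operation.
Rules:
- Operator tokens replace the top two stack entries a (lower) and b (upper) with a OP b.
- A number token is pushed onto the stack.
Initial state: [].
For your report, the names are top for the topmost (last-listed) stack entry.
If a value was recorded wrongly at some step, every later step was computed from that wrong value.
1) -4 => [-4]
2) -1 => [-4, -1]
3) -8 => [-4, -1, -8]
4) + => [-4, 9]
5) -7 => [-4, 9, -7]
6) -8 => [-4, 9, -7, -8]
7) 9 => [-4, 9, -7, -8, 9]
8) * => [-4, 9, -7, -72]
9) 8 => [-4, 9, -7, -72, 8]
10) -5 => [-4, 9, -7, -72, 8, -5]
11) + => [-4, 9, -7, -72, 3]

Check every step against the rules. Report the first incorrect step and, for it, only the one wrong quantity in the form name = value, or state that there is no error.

Step 1: push -4: top = -4 — no discrepancy.
Step 2: push -1: top = -1 — matches.
Step 3: push -8: top = -8 — exactly as logged.
Step 4: -1 + -8 = -9 — the transcript disagrees here.
First deviation found at step 4; the corrected entry is top = -9.

step 4, top = -9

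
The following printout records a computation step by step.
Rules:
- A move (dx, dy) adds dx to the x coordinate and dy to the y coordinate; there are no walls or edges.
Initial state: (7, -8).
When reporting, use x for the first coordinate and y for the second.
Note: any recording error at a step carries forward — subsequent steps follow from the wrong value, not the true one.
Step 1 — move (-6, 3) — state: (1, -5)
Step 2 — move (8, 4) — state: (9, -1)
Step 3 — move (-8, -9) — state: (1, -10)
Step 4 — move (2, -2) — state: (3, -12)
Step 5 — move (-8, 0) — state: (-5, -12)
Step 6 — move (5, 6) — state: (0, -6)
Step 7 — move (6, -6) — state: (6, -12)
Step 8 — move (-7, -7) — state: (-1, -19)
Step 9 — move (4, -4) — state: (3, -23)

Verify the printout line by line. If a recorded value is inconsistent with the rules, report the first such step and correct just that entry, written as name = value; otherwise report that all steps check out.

no error

Recomputing the run from the initial state:
step 1: x = 1, y = -5
step 2: x = 9, y = -1
step 3: x = 1, y = -10
step 4: x = 3, y = -12
step 5: x = -5, y = -12
step 6: x = 0, y = -6
step 7: x = 6, y = -12
step 8: x = -1, y = -19
step 9: x = 3, y = -23
This matches the printout at every step.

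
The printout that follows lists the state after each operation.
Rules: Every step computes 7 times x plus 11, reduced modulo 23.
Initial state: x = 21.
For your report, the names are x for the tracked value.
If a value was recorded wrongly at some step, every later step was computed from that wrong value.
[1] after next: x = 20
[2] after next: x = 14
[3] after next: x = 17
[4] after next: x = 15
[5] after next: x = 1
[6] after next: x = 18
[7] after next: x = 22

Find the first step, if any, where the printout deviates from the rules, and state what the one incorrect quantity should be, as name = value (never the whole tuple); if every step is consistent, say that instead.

step 2, x = 13

Step 1: x = (7*21 + 11) mod 23 = 20 — exactly as logged.
Step 2: x = (7*20 + 11) mod 23 = 13 — the printout has a different value.
First deviation found at step 2; the corrected entry is x = 13.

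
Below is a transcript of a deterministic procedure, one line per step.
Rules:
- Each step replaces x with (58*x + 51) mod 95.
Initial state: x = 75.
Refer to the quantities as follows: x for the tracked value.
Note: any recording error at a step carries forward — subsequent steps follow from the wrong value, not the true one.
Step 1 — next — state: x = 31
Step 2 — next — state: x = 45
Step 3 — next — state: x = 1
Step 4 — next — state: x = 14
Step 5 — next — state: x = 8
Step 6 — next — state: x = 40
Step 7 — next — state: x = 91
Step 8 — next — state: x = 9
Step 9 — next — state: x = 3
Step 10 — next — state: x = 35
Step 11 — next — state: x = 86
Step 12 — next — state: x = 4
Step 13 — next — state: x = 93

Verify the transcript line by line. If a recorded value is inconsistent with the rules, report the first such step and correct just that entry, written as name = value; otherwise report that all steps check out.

Recomputing the run from the initial state:
step 1: x = 31
step 2: x = 44
step 3: x = 38
step 4: x = 70
step 5: x = 26
step 6: x = 39
step 7: x = 33
step 8: x = 65
step 9: x = 21
step 10: x = 34
step 11: x = 28
step 12: x = 60
step 13: x = 16
The first disagreement with the transcript is at step 2, where the value should be x = 44.

step 2, x = 44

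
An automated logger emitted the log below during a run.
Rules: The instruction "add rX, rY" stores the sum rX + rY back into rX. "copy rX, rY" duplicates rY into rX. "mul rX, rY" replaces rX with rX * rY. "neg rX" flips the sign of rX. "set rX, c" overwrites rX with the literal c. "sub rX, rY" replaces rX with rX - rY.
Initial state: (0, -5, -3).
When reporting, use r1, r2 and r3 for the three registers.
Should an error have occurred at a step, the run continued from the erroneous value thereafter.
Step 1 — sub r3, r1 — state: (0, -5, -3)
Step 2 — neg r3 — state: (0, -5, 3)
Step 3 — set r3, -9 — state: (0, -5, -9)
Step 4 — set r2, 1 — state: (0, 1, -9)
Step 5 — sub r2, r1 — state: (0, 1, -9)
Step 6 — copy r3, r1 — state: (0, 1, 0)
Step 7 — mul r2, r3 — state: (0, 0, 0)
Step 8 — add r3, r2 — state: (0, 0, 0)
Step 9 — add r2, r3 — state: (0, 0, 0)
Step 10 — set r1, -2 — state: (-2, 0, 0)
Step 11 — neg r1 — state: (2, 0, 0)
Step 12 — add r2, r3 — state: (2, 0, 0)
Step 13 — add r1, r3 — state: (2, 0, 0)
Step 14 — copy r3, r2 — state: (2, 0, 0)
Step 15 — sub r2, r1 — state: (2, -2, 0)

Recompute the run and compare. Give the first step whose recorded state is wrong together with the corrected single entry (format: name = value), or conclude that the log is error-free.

no error

Recomputing the run from the initial state:
step 1: r1 = 0, r2 = -5, r3 = -3
step 2: r1 = 0, r2 = -5, r3 = 3
step 3: r1 = 0, r2 = -5, r3 = -9
step 4: r1 = 0, r2 = 1, r3 = -9
step 5: r1 = 0, r2 = 1, r3 = -9
step 6: r1 = 0, r2 = 1, r3 = 0
step 7: r1 = 0, r2 = 0, r3 = 0
step 8: r1 = 0, r2 = 0, r3 = 0
step 9: r1 = 0, r2 = 0, r3 = 0
step 10: r1 = -2, r2 = 0, r3 = 0
step 11: r1 = 2, r2 = 0, r3 = 0
step 12: r1 = 2, r2 = 0, r3 = 0
step 13: r1 = 2, r2 = 0, r3 = 0
step 14: r1 = 2, r2 = 0, r3 = 0
step 15: r1 = 2, r2 = -2, r3 = 0
This matches the log at every step.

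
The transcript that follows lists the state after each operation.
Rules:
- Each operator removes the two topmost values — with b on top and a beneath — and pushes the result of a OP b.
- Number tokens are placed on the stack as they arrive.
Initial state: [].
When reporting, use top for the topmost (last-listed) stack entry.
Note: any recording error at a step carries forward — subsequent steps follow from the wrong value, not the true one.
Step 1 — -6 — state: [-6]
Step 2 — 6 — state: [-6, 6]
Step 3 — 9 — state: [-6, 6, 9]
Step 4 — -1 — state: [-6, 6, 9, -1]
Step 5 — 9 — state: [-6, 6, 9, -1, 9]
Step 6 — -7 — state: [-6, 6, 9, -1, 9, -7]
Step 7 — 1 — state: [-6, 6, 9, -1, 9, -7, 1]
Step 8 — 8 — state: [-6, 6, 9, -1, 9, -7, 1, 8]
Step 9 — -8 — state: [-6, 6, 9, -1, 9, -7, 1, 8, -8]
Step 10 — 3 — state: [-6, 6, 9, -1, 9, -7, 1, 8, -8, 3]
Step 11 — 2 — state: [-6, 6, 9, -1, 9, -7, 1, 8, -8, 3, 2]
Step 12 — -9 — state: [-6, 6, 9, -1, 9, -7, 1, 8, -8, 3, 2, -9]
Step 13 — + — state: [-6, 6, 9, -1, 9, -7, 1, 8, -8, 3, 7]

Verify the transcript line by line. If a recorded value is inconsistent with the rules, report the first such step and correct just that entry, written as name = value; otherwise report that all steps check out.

step 13, top = -7

Recomputing the run from the initial state:
step 1: [-6]
step 2: [-6, 6]
step 3: [-6, 6, 9]
step 4: [-6, 6, 9, -1]
step 5: [-6, 6, 9, -1, 9]
step 6: [-6, 6, 9, -1, 9, -7]
step 7: [-6, 6, 9, -1, 9, -7, 1]
step 8: [-6, 6, 9, -1, 9, -7, 1, 8]
step 9: [-6, 6, 9, -1, 9, -7, 1, 8, -8]
step 10: [-6, 6, 9, -1, 9, -7, 1, 8, -8, 3]
step 11: [-6, 6, 9, -1, 9, -7, 1, 8, -8, 3, 2]
step 12: [-6, 6, 9, -1, 9, -7, 1, 8, -8, 3, 2, -9]
step 13: [-6, 6, 9, -1, 9, -7, 1, 8, -8, 3, -7]
The first disagreement with the transcript is at step 13, where the value should be top = -7.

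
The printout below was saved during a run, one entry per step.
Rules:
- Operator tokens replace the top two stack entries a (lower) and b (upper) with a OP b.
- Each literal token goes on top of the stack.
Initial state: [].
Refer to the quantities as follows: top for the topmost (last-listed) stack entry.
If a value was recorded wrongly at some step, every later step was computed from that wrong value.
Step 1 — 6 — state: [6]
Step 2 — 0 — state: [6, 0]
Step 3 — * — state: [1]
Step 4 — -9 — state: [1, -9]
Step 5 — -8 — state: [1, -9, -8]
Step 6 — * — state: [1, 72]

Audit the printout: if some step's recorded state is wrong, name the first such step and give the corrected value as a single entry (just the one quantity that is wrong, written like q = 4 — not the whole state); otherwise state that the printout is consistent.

step 3, top = 0

step 1: push 6: top = 6 -> no discrepancy
step 2: push 0: top = 0 -> matches
step 3: 6 * 0 = 0 -> the recorded entry deviates here
The audit stops at step 3: the recorded entry is wrong and should be top = 0.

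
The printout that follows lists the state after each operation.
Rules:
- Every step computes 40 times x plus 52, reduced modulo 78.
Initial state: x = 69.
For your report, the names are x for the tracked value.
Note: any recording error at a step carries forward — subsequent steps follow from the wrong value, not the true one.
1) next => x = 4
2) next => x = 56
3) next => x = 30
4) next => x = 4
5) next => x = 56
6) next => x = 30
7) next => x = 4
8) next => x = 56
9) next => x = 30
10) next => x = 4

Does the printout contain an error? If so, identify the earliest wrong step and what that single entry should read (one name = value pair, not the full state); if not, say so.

1. x = (40*69 + 52) mod 78 = 4 (agrees with the printout)
2. x = (40*4 + 52) mod 78 = 56 (exactly as logged)
3. x = (40*56 + 52) mod 78 = 30 (matches)
4. x = (40*30 + 52) mod 78 = 4 (in agreement)
5. x = (40*4 + 52) mod 78 = 56 (agrees with the printout)
6. x = (40*56 + 52) mod 78 = 30 (confirmed correct)
7. x = (40*30 + 52) mod 78 = 4 (confirmed correct)
8. x = (40*4 + 52) mod 78 = 56 (agrees with the printout)
9. x = (40*56 + 52) mod 78 = 30 (verified)
10. x = (40*30 + 52) mod 78 = 4 (same as recorded)
No step deviates from the rules.

no error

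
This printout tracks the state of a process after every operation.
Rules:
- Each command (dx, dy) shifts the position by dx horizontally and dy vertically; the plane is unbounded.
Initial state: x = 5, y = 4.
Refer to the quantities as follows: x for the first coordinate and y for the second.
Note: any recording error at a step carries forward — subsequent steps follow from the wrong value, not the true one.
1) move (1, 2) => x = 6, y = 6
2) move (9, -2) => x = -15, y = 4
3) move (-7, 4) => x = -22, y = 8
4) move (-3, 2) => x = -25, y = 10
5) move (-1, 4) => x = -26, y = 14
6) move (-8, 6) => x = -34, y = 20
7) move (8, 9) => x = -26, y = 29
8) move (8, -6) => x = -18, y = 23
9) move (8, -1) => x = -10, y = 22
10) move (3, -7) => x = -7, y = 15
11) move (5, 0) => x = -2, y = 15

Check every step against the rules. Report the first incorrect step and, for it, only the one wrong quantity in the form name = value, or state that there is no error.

Recomputing the run from the initial state:
step 1: x = 6, y = 6
step 2: x = 15, y = 4
step 3: x = 8, y = 8
step 4: x = 5, y = 10
step 5: x = 4, y = 14
step 6: x = -4, y = 20
step 7: x = 4, y = 29
step 8: x = 12, y = 23
step 9: x = 20, y = 22
step 10: x = 23, y = 15
step 11: x = 28, y = 15
The first disagreement with the printout is at step 2, where the value should be x = 15.

step 2, x = 15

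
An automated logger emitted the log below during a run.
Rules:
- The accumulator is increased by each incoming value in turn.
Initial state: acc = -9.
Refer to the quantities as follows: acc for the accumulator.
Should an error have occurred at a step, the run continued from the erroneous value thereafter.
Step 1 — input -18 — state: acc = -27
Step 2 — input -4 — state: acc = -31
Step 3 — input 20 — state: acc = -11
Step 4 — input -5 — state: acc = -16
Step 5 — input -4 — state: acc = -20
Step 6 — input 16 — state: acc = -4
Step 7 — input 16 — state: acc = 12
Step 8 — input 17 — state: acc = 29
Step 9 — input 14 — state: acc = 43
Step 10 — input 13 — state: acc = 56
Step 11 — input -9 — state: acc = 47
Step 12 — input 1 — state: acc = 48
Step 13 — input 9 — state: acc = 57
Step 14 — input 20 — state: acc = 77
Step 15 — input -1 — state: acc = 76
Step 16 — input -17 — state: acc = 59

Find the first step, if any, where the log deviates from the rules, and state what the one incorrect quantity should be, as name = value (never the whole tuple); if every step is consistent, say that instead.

no error

Step 1: acc = -9 + -18 = -27 — matches.
Step 2: acc = -27 + -4 = -31 — matches.
Step 3: acc = -31 + 20 = -11 — confirmed correct.
Step 4: acc = -11 + -5 = -16 — matches.
Step 5: acc = -16 + -4 = -20 — matches.
Step 6: acc = -20 + 16 = -4 — matches.
Step 7: acc = -4 + 16 = 12 — no discrepancy.
Step 8: acc = 12 + 17 = 29 — checks out.
Step 9: acc = 29 + 14 = 43 — in agreement.
Step 10: acc = 43 + 13 = 56 — no discrepancy.
Step 11: acc = 56 + -9 = 47 — verified.
Step 12: acc = 47 + 1 = 48 — verified.
Step 13: acc = 48 + 9 = 57 — verified.
Step 14: acc = 57 + 20 = 77 — same as recorded.
Step 15: acc = 77 + -1 = 76 — same as recorded.
Step 16: acc = 76 + -17 = 59 — verified.
Each recorded entry agrees with the recomputation.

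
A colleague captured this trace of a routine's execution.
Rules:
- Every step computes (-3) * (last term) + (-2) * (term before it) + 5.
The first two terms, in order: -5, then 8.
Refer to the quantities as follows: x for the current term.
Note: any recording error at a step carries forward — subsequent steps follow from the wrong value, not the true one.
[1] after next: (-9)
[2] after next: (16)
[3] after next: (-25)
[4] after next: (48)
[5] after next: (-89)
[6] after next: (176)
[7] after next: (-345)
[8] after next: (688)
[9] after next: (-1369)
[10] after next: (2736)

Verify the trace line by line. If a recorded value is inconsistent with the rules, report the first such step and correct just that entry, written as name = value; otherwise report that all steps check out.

no error

Recomputing the run from the initial state:
step 1: x = -9
step 2: x = 16
step 3: x = -25
step 4: x = 48
step 5: x = -89
step 6: x = 176
step 7: x = -345
step 8: x = 688
step 9: x = -1369
step 10: x = 2736
This matches the trace at every step.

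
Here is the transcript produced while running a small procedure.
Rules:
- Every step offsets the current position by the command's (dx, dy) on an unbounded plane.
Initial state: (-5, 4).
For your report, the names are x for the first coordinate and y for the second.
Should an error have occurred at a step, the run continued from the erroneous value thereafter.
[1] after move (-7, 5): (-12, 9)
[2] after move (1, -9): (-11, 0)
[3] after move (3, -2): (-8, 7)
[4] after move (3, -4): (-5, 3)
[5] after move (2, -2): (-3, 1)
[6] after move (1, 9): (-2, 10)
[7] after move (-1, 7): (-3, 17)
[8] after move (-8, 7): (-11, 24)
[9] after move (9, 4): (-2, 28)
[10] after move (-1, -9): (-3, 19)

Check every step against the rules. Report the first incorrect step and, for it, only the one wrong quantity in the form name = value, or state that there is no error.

Step 1: x = -5 + (-7) = -12, y = 4 + (5) = 9 — consistent with the transcript.
Step 2: x = -12 + (1) = -11, y = 9 + (-9) = 0 — consistent with the transcript.
Step 3: x = -11 + (3) = -8, y = 0 + (-2) = -2 — this is not what the transcript shows.
The audit stops at step 3: the recorded entry is wrong and should be y = -2.

step 3, y = -2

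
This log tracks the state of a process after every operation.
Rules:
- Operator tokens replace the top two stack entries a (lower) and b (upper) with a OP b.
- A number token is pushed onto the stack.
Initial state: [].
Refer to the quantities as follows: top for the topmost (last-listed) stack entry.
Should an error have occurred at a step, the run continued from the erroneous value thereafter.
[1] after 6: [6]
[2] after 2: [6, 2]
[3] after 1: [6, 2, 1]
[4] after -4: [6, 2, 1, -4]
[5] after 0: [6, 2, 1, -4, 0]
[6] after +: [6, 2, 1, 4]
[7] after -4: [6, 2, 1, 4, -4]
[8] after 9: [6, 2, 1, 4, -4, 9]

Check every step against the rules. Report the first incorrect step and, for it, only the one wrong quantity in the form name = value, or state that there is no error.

step 6, top = -4

1. push 6: top = 6 (consistent with the log)
2. push 2: top = 2 (exactly as logged)
3. push 1: top = 1 (verified)
4. push -4: top = -4 (agrees with the log)
5. push 0: top = 0 (no discrepancy)
6. -4 + 0 = -4 (this is not what the log shows)
That makes step 6 the first incorrect line — top = -4 is what it should show.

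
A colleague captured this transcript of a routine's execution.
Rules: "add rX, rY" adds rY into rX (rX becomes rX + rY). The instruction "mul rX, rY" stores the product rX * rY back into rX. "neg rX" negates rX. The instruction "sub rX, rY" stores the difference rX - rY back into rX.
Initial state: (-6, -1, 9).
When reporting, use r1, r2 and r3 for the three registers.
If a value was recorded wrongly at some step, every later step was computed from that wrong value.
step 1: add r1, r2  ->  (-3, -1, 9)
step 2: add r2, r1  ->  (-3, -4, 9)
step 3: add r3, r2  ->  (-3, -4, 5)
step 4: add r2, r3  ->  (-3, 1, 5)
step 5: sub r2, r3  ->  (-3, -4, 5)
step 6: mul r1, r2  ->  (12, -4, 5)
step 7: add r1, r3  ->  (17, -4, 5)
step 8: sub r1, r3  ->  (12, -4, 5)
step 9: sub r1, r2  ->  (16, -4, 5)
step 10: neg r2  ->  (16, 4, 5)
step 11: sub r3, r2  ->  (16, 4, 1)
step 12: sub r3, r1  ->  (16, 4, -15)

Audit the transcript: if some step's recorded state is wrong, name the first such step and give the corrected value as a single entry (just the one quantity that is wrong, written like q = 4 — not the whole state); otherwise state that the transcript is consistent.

step 1, r1 = -7

Recomputing the run from the initial state:
step 1: r1 = -7, r2 = -1, r3 = 9
step 2: r1 = -7, r2 = -8, r3 = 9
step 3: r1 = -7, r2 = -8, r3 = 1
step 4: r1 = -7, r2 = -7, r3 = 1
step 5: r1 = -7, r2 = -8, r3 = 1
step 6: r1 = 56, r2 = -8, r3 = 1
step 7: r1 = 57, r2 = -8, r3 = 1
step 8: r1 = 56, r2 = -8, r3 = 1
step 9: r1 = 64, r2 = -8, r3 = 1
step 10: r1 = 64, r2 = 8, r3 = 1
step 11: r1 = 64, r2 = 8, r3 = -7
step 12: r1 = 64, r2 = 8, r3 = -71
The first disagreement with the transcript is at step 1, where the value should be r1 = -7.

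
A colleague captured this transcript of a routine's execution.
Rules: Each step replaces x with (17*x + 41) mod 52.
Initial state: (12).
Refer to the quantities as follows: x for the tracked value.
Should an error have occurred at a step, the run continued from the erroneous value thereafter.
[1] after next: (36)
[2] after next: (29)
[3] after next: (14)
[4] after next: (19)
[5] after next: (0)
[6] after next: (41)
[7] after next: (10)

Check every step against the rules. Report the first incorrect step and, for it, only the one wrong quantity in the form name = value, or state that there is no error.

Step 1: x = (17*12 + 41) mod 52 = 37 — the transcript has a different value.
First incorrect step: 1; the correct value is x = 37.

step 1, x = 37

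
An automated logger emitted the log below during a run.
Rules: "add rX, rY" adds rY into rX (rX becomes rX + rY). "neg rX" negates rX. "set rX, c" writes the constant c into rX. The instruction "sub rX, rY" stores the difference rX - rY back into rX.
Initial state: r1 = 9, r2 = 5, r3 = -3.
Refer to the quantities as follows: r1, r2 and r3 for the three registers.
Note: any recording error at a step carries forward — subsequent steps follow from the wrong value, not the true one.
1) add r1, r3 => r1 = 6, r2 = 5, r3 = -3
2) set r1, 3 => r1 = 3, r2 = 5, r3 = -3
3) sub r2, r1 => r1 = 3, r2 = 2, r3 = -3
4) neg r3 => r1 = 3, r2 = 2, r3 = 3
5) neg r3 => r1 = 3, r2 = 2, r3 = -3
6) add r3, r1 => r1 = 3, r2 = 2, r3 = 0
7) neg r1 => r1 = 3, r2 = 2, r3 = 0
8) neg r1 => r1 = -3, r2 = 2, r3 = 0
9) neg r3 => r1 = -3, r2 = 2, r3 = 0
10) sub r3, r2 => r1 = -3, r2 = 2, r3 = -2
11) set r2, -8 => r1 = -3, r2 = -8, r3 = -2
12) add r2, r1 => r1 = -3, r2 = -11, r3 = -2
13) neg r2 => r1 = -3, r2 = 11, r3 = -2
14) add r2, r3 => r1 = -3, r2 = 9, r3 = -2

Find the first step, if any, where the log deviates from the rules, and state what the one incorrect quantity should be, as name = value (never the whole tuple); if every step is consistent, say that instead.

step 7, r1 = -3

step 1: r1 = 9 + -3 = 6 -> consistent with the log
step 2: r1 = 3 -> matches
step 3: r2 = 5 - 3 = 2 -> no discrepancy
step 4: r3 = -(-3) = 3 -> in agreement
step 5: r3 = -(3) = -3 -> consistent with the log
step 6: r3 = -3 + 3 = 0 -> agrees with the log
step 7: r1 = -(3) = -3 -> the entry is off here
The audit stops at step 7: the recorded entry is wrong and should be r1 = -3.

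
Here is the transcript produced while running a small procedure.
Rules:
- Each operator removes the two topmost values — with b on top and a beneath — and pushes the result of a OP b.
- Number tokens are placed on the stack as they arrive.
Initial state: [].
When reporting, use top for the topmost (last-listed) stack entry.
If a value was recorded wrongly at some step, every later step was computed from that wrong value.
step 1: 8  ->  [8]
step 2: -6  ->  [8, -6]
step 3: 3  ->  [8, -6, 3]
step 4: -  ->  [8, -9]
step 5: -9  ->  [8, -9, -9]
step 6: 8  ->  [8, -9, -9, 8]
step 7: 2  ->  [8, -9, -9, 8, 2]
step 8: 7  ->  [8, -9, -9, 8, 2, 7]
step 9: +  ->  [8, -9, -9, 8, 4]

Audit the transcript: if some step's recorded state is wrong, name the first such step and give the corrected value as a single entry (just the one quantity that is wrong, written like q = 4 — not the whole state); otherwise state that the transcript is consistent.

step 1: push 8: top = 8 -> checks out
step 2: push -6: top = -6 -> verified
step 3: push 3: top = 3 -> consistent with the transcript
step 4: -6 - 3 = -9 -> same as recorded
step 5: push -9: top = -9 -> no discrepancy
step 6: push 8: top = 8 -> agrees with the transcript
step 7: push 2: top = 2 -> in agreement
step 8: push 7: top = 7 -> confirmed correct
step 9: 2 + 7 = 9 -> not what was recorded
The earliest wrong entry is at step 9: it should read top = 9.

step 9, top = 9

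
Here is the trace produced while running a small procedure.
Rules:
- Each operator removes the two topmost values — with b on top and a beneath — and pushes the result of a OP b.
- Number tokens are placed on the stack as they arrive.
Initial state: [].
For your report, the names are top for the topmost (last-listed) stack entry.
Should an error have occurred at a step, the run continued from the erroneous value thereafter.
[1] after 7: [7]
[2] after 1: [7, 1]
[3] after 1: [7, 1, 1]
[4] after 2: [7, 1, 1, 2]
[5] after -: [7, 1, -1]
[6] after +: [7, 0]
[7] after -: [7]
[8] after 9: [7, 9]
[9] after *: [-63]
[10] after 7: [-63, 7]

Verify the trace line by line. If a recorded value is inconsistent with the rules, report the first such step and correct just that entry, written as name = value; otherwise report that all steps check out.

step 9, top = 63

Recomputing the run from the initial state:
step 1: [7]
step 2: [7, 1]
step 3: [7, 1, 1]
step 4: [7, 1, 1, 2]
step 5: [7, 1, -1]
step 6: [7, 0]
step 7: [7]
step 8: [7, 9]
step 9: [63]
step 10: [63, 7]
The first disagreement with the trace is at step 9, where the value should be top = 63.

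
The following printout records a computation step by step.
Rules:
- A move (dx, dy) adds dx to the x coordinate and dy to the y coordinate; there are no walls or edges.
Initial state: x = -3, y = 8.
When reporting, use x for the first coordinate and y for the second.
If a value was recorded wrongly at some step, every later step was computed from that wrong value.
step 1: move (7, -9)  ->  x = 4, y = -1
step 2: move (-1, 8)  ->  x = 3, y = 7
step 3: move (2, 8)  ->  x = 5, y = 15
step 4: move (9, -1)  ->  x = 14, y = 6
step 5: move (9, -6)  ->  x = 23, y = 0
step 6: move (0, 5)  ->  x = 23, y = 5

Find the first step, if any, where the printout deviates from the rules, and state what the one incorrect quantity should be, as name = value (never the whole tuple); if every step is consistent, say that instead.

step 4, y = 14

1. x = -3 + (7) = 4, y = 8 + (-9) = -1 (same as recorded)
2. x = 4 + (-1) = 3, y = -1 + (8) = 7 (checks out)
3. x = 3 + (2) = 5, y = 7 + (8) = 15 (in agreement)
4. x = 5 + (9) = 14, y = 15 + (-1) = 14 (a discrepancy with the printout)
So the first discrepancy is step 4, where the right value is y = 14.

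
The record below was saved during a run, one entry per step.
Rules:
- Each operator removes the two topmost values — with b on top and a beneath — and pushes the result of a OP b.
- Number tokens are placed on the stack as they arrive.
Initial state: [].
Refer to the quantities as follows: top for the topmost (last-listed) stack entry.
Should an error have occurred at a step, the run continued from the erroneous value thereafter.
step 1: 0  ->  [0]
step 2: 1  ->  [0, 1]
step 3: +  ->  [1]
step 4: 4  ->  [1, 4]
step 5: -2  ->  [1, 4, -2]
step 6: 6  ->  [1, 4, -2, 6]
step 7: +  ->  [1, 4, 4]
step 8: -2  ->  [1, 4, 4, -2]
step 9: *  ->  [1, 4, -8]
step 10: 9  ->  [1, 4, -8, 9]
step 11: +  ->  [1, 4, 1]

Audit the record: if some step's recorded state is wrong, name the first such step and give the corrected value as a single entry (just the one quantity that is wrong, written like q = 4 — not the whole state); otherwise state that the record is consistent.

no error

Step 1: push 0: top = 0 — exactly as logged.
Step 2: push 1: top = 1 — exactly as logged.
Step 3: 0 + 1 = 1 — confirmed correct.
Step 4: push 4: top = 4 — consistent with the record.
Step 5: push -2: top = -2 — agrees with the record.
Step 6: push 6: top = 6 — consistent with the record.
Step 7: -2 + 6 = 4 — in agreement.
Step 8: push -2: top = -2 — checks out.
Step 9: 4 * -2 = -8 — checks out.
Step 10: push 9: top = 9 — matches.
Step 11: -8 + 9 = 1 — confirmed correct.
No step deviates from the rules.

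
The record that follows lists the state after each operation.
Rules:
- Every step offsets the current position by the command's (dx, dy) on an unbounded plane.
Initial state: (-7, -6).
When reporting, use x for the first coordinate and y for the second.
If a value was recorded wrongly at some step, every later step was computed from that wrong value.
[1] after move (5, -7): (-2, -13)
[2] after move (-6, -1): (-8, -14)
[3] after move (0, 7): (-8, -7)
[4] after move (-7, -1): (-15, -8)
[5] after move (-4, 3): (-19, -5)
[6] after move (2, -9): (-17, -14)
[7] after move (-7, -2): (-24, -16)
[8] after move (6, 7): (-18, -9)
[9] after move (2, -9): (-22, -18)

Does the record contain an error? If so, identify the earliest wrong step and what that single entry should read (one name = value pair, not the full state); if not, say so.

step 9, x = -16

step 1: x = -7 + (5) = -2, y = -6 + (-7) = -13 -> in agreement
step 2: x = -2 + (-6) = -8, y = -13 + (-1) = -14 -> exactly as logged
step 3: x = -8 + (0) = -8, y = -14 + (7) = -7 -> consistent with the record
step 4: x = -8 + (-7) = -15, y = -7 + (-1) = -8 -> in agreement
step 5: x = -15 + (-4) = -19, y = -8 + (3) = -5 -> same as recorded
step 6: x = -19 + (2) = -17, y = -5 + (-9) = -14 -> verified
step 7: x = -17 + (-7) = -24, y = -14 + (-2) = -16 -> matches
step 8: x = -24 + (6) = -18, y = -16 + (7) = -9 -> exactly as logged
step 9: x = -18 + (2) = -16, y = -9 + (-9) = -18 -> first mismatch against the record
The audit stops at step 9: the recorded entry is wrong and should be x = -16.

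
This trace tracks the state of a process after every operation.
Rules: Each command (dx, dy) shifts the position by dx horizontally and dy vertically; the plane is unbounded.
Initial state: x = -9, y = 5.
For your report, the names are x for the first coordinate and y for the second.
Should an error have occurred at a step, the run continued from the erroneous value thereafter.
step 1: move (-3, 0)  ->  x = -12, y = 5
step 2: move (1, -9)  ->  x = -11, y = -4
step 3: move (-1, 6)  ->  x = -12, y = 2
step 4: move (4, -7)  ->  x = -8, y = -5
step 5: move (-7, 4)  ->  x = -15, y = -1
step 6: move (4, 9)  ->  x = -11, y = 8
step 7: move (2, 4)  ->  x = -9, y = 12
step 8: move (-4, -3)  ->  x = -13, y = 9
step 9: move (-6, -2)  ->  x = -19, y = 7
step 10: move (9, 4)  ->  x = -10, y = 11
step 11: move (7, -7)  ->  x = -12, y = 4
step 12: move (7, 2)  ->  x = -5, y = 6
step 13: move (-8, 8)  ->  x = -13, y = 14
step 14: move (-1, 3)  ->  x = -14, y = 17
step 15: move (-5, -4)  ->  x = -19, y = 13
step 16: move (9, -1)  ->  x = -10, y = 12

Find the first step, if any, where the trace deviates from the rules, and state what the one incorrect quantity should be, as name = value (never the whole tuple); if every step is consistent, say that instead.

step 11, x = -3

Recomputing the run from the initial state:
step 1: x = -12, y = 5
step 2: x = -11, y = -4
step 3: x = -12, y = 2
step 4: x = -8, y = -5
step 5: x = -15, y = -1
step 6: x = -11, y = 8
step 7: x = -9, y = 12
step 8: x = -13, y = 9
step 9: x = -19, y = 7
step 10: x = -10, y = 11
step 11: x = -3, y = 4
step 12: x = 4, y = 6
step 13: x = -4, y = 14
step 14: x = -5, y = 17
step 15: x = -10, y = 13
step 16: x = -1, y = 12
The first disagreement with the trace is at step 11, where the value should be x = -3.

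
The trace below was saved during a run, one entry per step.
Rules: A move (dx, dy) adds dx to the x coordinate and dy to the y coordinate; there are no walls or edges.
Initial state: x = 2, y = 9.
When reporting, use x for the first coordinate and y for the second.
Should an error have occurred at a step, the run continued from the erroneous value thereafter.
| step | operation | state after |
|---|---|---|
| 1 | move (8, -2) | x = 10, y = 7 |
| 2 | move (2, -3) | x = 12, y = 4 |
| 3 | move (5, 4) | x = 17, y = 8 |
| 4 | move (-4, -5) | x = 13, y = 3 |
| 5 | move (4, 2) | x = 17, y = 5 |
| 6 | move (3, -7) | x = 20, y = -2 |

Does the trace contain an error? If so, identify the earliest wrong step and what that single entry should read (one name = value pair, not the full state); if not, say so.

no error

Step 1: x = 2 + (8) = 10, y = 9 + (-2) = 7 — agrees with the trace.
Step 2: x = 10 + (2) = 12, y = 7 + (-3) = 4 — consistent with the trace.
Step 3: x = 12 + (5) = 17, y = 4 + (4) = 8 — agrees with the trace.
Step 4: x = 17 + (-4) = 13, y = 8 + (-5) = 3 — consistent with the trace.
Step 5: x = 13 + (4) = 17, y = 3 + (2) = 5 — in agreement.
Step 6: x = 17 + (3) = 20, y = 5 + (-7) = -2 — no discrepancy.
No step deviates from the rules.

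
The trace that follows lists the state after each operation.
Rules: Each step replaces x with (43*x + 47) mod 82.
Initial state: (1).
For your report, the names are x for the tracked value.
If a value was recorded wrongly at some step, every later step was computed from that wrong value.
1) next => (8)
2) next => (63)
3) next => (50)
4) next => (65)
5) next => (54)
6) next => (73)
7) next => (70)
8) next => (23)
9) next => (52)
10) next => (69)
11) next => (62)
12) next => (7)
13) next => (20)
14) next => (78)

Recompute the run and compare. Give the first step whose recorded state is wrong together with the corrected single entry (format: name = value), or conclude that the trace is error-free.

step 14, x = 5

1. x = (43*1 + 47) mod 82 = 8 (same as recorded)
2. x = (43*8 + 47) mod 82 = 63 (in agreement)
3. x = (43*63 + 47) mod 82 = 50 (checks out)
4. x = (43*50 + 47) mod 82 = 65 (verified)
5. x = (43*65 + 47) mod 82 = 54 (consistent with the trace)
6. x = (43*54 + 47) mod 82 = 73 (verified)
7. x = (43*73 + 47) mod 82 = 70 (verified)
8. x = (43*70 + 47) mod 82 = 23 (matches)
9. x = (43*23 + 47) mod 82 = 52 (verified)
10. x = (43*52 + 47) mod 82 = 69 (no discrepancy)
11. x = (43*69 + 47) mod 82 = 62 (consistent with the trace)
12. x = (43*62 + 47) mod 82 = 7 (checks out)
13. x = (43*7 + 47) mod 82 = 20 (in agreement)
14. x = (43*20 + 47) mod 82 = 5 (the entry is off here)
So the first discrepancy is step 14, where the right value is x = 5.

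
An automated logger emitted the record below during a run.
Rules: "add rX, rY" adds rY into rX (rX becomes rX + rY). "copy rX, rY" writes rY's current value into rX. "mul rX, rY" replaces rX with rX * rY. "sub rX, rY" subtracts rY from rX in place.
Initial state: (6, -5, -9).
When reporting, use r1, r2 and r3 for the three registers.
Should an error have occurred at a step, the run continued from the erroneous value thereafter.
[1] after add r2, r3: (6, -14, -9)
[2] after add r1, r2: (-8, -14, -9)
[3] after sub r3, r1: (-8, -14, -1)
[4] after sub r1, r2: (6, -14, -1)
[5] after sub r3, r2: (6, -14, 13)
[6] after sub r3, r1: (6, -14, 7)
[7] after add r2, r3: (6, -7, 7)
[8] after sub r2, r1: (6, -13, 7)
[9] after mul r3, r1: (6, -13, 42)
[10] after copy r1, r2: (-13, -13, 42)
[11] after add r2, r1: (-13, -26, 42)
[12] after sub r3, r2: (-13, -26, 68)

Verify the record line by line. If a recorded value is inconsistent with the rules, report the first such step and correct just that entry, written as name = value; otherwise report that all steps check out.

step 1: r2 = -5 + -9 = -14 -> agrees with the record
step 2: r1 = 6 + -14 = -8 -> in agreement
step 3: r3 = -9 - -8 = -1 -> checks out
step 4: r1 = -8 - -14 = 6 -> in agreement
step 5: r3 = -1 - -14 = 13 -> matches
step 6: r3 = 13 - 6 = 7 -> verified
step 7: r2 = -14 + 7 = -7 -> same as recorded
step 8: r2 = -7 - 6 = -13 -> consistent with the record
step 9: r3 = 7 * 6 = 42 -> agrees with the record
step 10: r1 = -13 -> in agreement
step 11: r2 = -13 + -13 = -26 -> in agreement
step 12: r3 = 42 - -26 = 68 -> checks out
All steps check out; nothing to correct.

no error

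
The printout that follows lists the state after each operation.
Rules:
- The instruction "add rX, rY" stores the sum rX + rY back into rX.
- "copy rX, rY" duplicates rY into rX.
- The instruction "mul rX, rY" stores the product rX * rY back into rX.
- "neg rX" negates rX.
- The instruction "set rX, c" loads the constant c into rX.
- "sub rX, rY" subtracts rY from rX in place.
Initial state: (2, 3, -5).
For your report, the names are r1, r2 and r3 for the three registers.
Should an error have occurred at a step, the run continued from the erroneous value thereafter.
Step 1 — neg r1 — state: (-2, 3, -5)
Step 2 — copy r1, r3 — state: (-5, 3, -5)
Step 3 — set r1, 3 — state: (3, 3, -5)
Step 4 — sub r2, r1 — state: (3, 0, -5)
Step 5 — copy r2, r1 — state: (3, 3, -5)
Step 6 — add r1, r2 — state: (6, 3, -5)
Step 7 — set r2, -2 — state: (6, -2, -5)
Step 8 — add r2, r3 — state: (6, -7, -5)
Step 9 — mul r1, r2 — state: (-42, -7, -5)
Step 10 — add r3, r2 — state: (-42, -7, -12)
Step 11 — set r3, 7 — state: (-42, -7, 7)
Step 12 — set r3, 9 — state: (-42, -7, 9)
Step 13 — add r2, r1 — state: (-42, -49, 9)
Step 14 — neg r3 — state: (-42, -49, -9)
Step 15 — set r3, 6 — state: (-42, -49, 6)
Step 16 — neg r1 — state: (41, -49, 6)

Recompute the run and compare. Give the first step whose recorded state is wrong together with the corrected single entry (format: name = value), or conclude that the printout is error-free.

step 16, r1 = 42

step 1: r1 = -(2) = -2 -> no discrepancy
step 2: r1 = -5 -> consistent with the printout
step 3: r1 = 3 -> confirmed correct
step 4: r2 = 3 - 3 = 0 -> consistent with the printout
step 5: r2 = 3 -> matches
step 6: r1 = 3 + 3 = 6 -> same as recorded
step 7: r2 = -2 -> same as recorded
step 8: r2 = -2 + -5 = -7 -> agrees with the printout
step 9: r1 = 6 * -7 = -42 -> exactly as logged
step 10: r3 = -5 + -7 = -12 -> verified
step 11: r3 = 7 -> in agreement
step 12: r3 = 9 -> no discrepancy
step 13: r2 = -7 + -42 = -49 -> exactly as logged
step 14: r3 = -(9) = -9 -> checks out
step 15: r3 = 6 -> no discrepancy
step 16: r1 = -(-42) = 42 -> the entry is off here
So the first discrepancy is step 16, where the right value is r1 = 42.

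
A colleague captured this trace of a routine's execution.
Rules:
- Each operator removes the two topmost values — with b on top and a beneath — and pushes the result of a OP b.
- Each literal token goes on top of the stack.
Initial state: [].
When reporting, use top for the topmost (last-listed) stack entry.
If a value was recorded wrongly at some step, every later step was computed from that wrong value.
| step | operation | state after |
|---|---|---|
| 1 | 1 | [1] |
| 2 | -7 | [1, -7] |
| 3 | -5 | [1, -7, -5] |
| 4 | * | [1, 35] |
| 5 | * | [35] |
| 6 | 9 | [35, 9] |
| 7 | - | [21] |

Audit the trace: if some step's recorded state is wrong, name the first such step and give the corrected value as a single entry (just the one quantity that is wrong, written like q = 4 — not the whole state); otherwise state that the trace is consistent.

step 7, top = 26

Recomputing the run from the initial state:
step 1: [1]
step 2: [1, -7]
step 3: [1, -7, -5]
step 4: [1, 35]
step 5: [35]
step 6: [35, 9]
step 7: [26]
The first disagreement with the trace is at step 7, where the value should be top = 26.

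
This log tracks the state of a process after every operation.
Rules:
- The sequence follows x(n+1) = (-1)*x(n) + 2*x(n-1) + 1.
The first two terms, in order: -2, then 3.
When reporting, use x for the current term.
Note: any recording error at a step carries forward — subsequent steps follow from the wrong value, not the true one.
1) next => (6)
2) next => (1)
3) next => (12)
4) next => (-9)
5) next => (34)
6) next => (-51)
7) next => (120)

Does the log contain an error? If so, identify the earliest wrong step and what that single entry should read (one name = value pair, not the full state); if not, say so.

1. x = -1*(3) + (2)*(-2) + (1) = -6 (a discrepancy with the log)
Step 1 is the first one off; corrected, x = -6.

step 1, x = -6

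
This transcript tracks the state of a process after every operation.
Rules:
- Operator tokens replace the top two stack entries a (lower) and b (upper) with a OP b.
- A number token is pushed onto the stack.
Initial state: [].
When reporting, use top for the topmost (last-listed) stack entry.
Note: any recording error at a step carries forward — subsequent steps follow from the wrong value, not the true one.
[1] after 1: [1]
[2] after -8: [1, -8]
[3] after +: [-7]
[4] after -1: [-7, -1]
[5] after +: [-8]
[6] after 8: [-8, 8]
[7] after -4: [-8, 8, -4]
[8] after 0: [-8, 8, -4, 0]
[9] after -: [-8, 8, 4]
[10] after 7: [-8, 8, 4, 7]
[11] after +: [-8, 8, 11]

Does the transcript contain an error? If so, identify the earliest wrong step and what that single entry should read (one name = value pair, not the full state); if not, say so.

step 1: push 1: top = 1 -> exactly as logged
step 2: push -8: top = -8 -> same as recorded
step 3: 1 + -8 = -7 -> in agreement
step 4: push -1: top = -1 -> matches
step 5: -7 + -1 = -8 -> same as recorded
step 6: push 8: top = 8 -> confirmed correct
step 7: push -4: top = -4 -> agrees with the transcript
step 8: push 0: top = 0 -> consistent with the transcript
step 9: -4 - 0 = -4 -> not what was recorded
Step 9 is the first one off; corrected, top = -4.

step 9, top = -4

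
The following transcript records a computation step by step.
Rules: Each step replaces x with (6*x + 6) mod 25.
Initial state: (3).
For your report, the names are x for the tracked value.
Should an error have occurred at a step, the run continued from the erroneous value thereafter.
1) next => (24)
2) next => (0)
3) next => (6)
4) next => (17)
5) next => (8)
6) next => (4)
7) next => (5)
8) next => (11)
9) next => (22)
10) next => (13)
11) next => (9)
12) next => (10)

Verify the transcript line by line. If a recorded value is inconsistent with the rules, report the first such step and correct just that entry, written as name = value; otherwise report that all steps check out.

1. x = (6*3 + 6) mod 25 = 24 (same as recorded)
2. x = (6*24 + 6) mod 25 = 0 (confirmed correct)
3. x = (6*0 + 6) mod 25 = 6 (verified)
4. x = (6*6 + 6) mod 25 = 17 (matches)
5. x = (6*17 + 6) mod 25 = 8 (checks out)
6. x = (6*8 + 6) mod 25 = 4 (in agreement)
7. x = (6*4 + 6) mod 25 = 5 (matches)
8. x = (6*5 + 6) mod 25 = 11 (in agreement)
9. x = (6*11 + 6) mod 25 = 22 (exactly as logged)
10. x = (6*22 + 6) mod 25 = 13 (checks out)
11. x = (6*13 + 6) mod 25 = 9 (same as recorded)
12. x = (6*9 + 6) mod 25 = 10 (checks out)
Each recorded entry agrees with the recomputation.

no error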